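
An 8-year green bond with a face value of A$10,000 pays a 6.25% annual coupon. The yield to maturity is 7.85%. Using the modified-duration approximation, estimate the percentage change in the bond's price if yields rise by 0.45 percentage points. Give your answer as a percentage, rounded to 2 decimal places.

-2.69%

Periodic yield y = 0.0785. Modified duration first:
  t   CF        PV=CF/(1+0.0785)^t    t·PV
  1       625.00       579.5086       579.5086
  2       625.00       537.3283     1,074.6566
  3       625.00       498.2182     1,494.6545
  4       625.00       461.9547     1,847.8189
  5       625.00       428.3308     2,141.6538
  6       625.00       397.1542     2,382.9250
  7       625.00       368.2468     2,577.7275
  8    10,625.00     5,804.5391    46,436.3130
  Σ                  9,075.2806    58,535.2580
P = 9,075.2806; D_Mac = 6.44997 yrs; D_mod = 6.44997/(1+0.0785) = 5.98050 yrs.
ΔP/P ≈ -D_mod · Δy = -5.98050 × (+0.0045) = -0.026912 = -2.6912%.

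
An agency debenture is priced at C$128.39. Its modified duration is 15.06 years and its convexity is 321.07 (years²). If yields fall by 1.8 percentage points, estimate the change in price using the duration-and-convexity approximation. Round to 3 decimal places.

Duration effect: -D_mod·Δy = -15.06 × (-0.018) = +0.271080
Convexity effect: ½·C·(Δy)² = 0.5 × 321.07 × (-0.018)² = +0.05201334
ΔP/P ≈ +0.271080 + 0.05201334 = +0.32309334
ΔP ≈ 128.39 × (+0.32309334) = +41.4819539226.

+C$41.482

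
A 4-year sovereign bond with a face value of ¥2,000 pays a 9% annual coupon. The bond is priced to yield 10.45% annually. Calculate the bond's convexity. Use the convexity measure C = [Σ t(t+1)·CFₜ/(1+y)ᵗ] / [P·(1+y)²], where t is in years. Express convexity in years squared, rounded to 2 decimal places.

13.79

With y = 0.1045:
  t   CF        PV=CF/(1+0.1045)^t    t·PV        t(t+1)·PV
  1       180.00       162.9697       162.9697         325.9393
  2       180.00       147.5506       295.1013         885.3038
  3       180.00       133.5904       400.7713       1,603.0851
  4     2,180.00     1,464.8515     5,859.4062      29,297.0309
  Σ                  1,908.9623     6,718.2484      32,111.3591
P = 1,908.9623.
Convexity = Σ t(t+1)·PV / [P·(1+y)²] = 32,111.3591 / (1,908.9623 × 1.219920) = 13.78891.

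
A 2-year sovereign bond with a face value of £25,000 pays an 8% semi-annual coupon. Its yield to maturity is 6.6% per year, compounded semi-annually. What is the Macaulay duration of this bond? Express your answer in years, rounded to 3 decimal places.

1.889 years

Periodic yield y = 0.033. Discount each cash flow and weight by its period:
  t   CF        PV=CF/(1+0.033)^t    t·PV
  1     1,000.00       968.0542       968.0542
  2     1,000.00       937.1290     1,874.2579
  3     1,000.00       907.1916     2,721.5749
  4    26,000.00    22,833.4777    91,333.9106
  Σ                 25,645.8525    96,897.7977
Price P = Σ PV = 25,645.8525.
Macaulay duration = Σ(t·PV) / P = 96,897.7977 / 25,645.8525 = 3.77830 half-year periods.
In years: 3.77830 / 2 = 1.88915 years.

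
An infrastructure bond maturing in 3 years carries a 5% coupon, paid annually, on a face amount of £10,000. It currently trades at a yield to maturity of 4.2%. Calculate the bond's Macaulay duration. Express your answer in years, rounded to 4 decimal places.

2.8611 years

Periodic yield y = 0.042. Discount each cash flow and weight by its year:
  t   CF        PV=CF/(1+0.042)^t    t·PV
  1       500.00       479.8464       479.8464
  2       500.00       460.5052       921.0105
  3    10,500.00     9,280.8156    27,842.4467
  Σ                 10,221.1672    29,243.3036
Price P = Σ PV = 10,221.1672.
Macaulay duration = Σ(t·PV) / P = 29,243.3036 / 10,221.1672 = 2.86105 years.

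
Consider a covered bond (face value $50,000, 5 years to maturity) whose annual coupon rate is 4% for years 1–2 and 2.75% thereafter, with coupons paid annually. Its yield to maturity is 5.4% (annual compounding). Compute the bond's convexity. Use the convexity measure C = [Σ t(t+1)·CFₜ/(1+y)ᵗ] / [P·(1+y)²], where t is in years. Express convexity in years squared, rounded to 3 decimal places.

24.459

With y = 0.054:
  t   CF        PV=CF/(1+0.054)^t    t·PV        t(t+1)·PV
  1     2,000.00     1,897.5332     1,897.5332       3,795.0664
  2     2,000.00     1,800.3161     3,600.6323      10,801.8968
  3     1,375.00     1,174.3049     3,522.9146      14,091.6586
  4     1,375.00     1,114.1413     4,456.5650      22,282.8250
  5    51,375.00    39,495.6059   197,478.0294   1,184,868.1765
  Σ                 45,481.9014   210,955.6745   1,235,839.6233
P = 45,481.9014.
Convexity = Σ t(t+1)·PV / [P·(1+y)²] = 1,235,839.6233 / (45,481.9014 × 1.110916) = 24.45920.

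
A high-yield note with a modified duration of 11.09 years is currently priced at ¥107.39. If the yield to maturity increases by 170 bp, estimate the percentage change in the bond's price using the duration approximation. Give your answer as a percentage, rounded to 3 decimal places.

-18.853%

Duration approximation: ΔP/P ≈ -D_mod · Δy = -11.09 × (+0.017) = -0.188530.
As a percentage: -18.8530%.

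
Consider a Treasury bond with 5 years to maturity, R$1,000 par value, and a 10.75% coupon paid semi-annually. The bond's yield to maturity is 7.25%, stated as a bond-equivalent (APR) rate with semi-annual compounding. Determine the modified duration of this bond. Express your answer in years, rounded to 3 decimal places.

Periodic yield y = 0.03625. First find Macaulay duration:
  t   CF        PV=CF/(1+0.03625)^t    t·PV
  1        53.75        51.8697        51.8697
  2        53.75        50.0552       100.1104
  3        53.75        48.3042       144.9126
  4        53.75        46.6144       186.4577
  5        53.75        44.9838       224.9188
  6        53.75        43.4101       260.4609
  7        53.75        41.8916       293.2410
  8        53.75        40.4261       323.4090
  9        53.75        39.0119       351.1075
  10    1,053.75       738.0608     7,380.6082
  Σ                  1,144.6279     9,317.0958
P = 1,144.6279; Macaulay duration = 9,317.0958 / 1,144.6279 = 8.13985 half-year periods = 4.06992 years.
Modified duration = D_Mac / (1 + y) = 4.06992 / 1.03625 = 3.92755 years.

3.928 years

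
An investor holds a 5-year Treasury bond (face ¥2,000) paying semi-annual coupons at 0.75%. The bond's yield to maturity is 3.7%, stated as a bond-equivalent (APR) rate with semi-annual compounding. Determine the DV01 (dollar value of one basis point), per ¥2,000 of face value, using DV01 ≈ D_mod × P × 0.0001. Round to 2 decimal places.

Periodic yield y = 0.0185.
  t   CF        PV=CF/(1+0.0185)^t    t·PV
  1         7.50         7.3638         7.3638
  2         7.50         7.2300        14.4600
  3         7.50         7.0987        21.2961
  4         7.50         6.9697        27.8790
  5         7.50         6.8432        34.2158
  6         7.50         6.7189        40.3131
  7         7.50         6.5968        46.1777
  8         7.50         6.4770        51.8159
  9         7.50         6.3593        57.2340
  10    2,007.50     1,671.2646    16,712.6462
  Σ                  1,732.9220    17,013.4016
P = 1,732.9220; D_Mac = 9.81775 half-year periods = 4.90888 yrs; D_mod = 4.81971 yrs.
DV01 ≈ 4.81971 × 1,732.9220 × 0.0001 = 0.835219.

¥0.84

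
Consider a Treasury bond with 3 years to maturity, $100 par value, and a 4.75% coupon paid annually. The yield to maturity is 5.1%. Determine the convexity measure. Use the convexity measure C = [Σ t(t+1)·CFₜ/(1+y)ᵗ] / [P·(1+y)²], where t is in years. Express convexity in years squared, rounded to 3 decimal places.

10.215

With y = 0.051:
  t   CF        PV=CF/(1+0.051)^t    t·PV        t(t+1)·PV
  1         4.75         4.5195         4.5195           9.0390
  2         4.75         4.3002         8.6004          25.8012
  3       104.75        90.2289       270.6868       1,082.7474
  Σ                     99.0486       283.8067       1,117.5875
P = 99.0486.
Convexity = Σ t(t+1)·PV / [P·(1+y)²] = 1,117.5875 / (99.0486 × 1.104601) = 10.21475.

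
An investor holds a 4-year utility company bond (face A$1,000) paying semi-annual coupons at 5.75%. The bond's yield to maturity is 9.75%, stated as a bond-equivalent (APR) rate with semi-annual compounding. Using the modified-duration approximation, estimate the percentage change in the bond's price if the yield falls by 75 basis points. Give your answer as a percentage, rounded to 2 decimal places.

Periodic yield y = 0.04875. Modified duration first:
  t   CF        PV=CF/(1+0.04875)^t    t·PV
  1        28.75        27.4136        27.4136
  2        28.75        26.1393        52.2786
  3        28.75        24.9242        74.7727
  4        28.75        23.7657        95.0627
  5        28.75        22.6609       113.3047
  6        28.75        21.6076       129.6454
  7        28.75        20.6032       144.2222
  8     1,028.75       702.9656     5,623.7246
  Σ                    870.0800     6,260.4245
P = 870.0800; D_Mac = 7.19523 half-year periods = 3.59761 yrs; D_mod = 3.59761/(1+0.04875) = 3.43038 yrs.
ΔP/P ≈ -D_mod · Δy = -3.43038 × (-0.0075) = +0.025728 = +2.5728%.

+2.57%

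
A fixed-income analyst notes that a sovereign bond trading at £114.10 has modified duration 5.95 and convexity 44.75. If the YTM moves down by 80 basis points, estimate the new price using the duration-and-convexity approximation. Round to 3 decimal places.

Duration effect: -D_mod·Δy = -5.95 × (-0.008) = +0.047600
Convexity effect: ½·C·(Δy)² = 0.5 × 44.75 × (-0.008)² = +0.0014320
ΔP/P ≈ +0.047600 + 0.0014320 = +0.049032
New price ≈ 114.10 × (1 + 0.049032) = 119.6945512.

£119.695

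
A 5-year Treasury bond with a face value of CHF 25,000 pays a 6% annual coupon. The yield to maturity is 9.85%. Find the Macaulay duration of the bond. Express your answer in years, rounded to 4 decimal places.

4.4149 years

Periodic yield y = 0.0985. Discount each cash flow and weight by its year:
  t   CF        PV=CF/(1+0.0985)^t    t·PV
  1     1,500.00     1,365.4984     1,365.4984
  2     1,500.00     1,243.0573     2,486.1145
  3     1,500.00     1,131.5951     3,394.7854
  4     1,500.00     1,030.1276     4,120.5103
  5    26,500.00    16,567.0647    82,835.3234
  Σ                 21,337.3431    94,202.2321
Price P = Σ PV = 21,337.3431.
Macaulay duration = Σ(t·PV) / P = 94,202.2321 / 21,337.3431 = 4.41490 years.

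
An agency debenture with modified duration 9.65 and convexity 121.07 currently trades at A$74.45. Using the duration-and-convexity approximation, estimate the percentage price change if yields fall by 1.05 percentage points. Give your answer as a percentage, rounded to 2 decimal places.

+10.80%

Duration effect: -D_mod·Δy = -9.65 × (-0.0105) = +0.101325
Convexity effect: ½·C·(Δy)² = 0.5 × 121.07 × (-0.0105)² = +0.00667398375
ΔP/P ≈ +0.101325 + 0.00667398375 = +0.10799898375
= +10.799898375%.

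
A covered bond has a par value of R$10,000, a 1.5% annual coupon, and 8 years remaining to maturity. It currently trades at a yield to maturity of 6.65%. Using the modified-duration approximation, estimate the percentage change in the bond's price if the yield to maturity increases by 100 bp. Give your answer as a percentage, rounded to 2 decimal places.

-7.03%

Periodic yield y = 0.0665. Modified duration first:
  t   CF        PV=CF/(1+0.0665)^t    t·PV
  1       150.00       140.6470       140.6470
  2       150.00       131.8771       263.7543
  3       150.00       123.6541       370.9624
  4       150.00       115.9439       463.7755
  5       150.00       108.7144       543.5719
  6       150.00       101.9357       611.6139
  7       150.00        95.5796       669.0572
  8    10,150.00     6,064.2789    48,514.2309
  Σ                  6,882.6306    51,577.6131
P = 6,882.6306; D_Mac = 7.49388 yrs; D_mod = 7.49388/(1+0.0665) = 7.02661 yrs.
ΔP/P ≈ -D_mod · Δy = -7.02661 × (+0.01) = -0.070266 = -7.0266%.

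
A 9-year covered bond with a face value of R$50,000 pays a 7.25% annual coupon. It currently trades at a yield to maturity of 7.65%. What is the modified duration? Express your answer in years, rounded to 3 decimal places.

Periodic yield y = 0.0765. First find Macaulay duration:
  t   CF        PV=CF/(1+0.0765)^t    t·PV
  1     3,625.00     3,367.3943     3,367.3943
  2     3,625.00     3,128.0951     6,256.1901
  3     3,625.00     2,905.8013     8,717.4038
  4     3,625.00     2,699.3045    10,797.2179
  5     3,625.00     2,507.4821    12,537.4105
  6     3,625.00     2,329.2913    13,975.7478
  7     3,625.00     2,163.7634    15,146.3438
  8     3,625.00     2,009.9985    16,079.9882
  9    53,625.00    27,621.1018   248,589.9158
  Σ                 48,732.2322   335,467.6122
P = 48,732.2322; Macaulay duration = 335,467.6122 / 48,732.2322 = 6.88390 years.
Modified duration = D_Mac / (1 + y) = 6.88390 / 1.0765 = 6.39470 years.

6.395 years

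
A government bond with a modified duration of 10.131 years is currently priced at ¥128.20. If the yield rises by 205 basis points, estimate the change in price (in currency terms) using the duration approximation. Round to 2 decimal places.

Duration approximation: ΔP/P ≈ -D_mod · Δy = -10.131 × (+0.0205) = -0.2076855.
ΔP ≈ 128.20 × (-0.2076855) = -26.6252811.

-¥26.63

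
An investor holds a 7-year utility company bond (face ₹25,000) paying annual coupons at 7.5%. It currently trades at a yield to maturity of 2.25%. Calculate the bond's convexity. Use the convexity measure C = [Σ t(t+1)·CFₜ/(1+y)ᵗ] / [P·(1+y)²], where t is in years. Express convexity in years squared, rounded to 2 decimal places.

42.28

With y = 0.0225:
  t   CF        PV=CF/(1+0.0225)^t    t·PV        t(t+1)·PV
  1     1,875.00     1,833.7408     1,833.7408       3,667.4817
  2     1,875.00     1,793.3896     3,586.7791      10,760.3374
  3     1,875.00     1,753.9262     5,261.7787      21,047.1147
  4     1,875.00     1,715.3313     6,861.3251      34,306.6254
  5     1,875.00     1,677.5856     8,387.9280      50,327.5679
  6     1,875.00     1,640.6705     9,844.0231      68,908.1614
  7    26,875.00    22,998.8042   160,991.6295   1,287,933.0360
  Σ                 33,413.4482   196,767.2043   1,476,950.3245
P = 33,413.4482.
Convexity = Σ t(t+1)·PV / [P·(1+y)²] = 1,476,950.3245 / (33,413.4482 × 1.045506) = 42.27834.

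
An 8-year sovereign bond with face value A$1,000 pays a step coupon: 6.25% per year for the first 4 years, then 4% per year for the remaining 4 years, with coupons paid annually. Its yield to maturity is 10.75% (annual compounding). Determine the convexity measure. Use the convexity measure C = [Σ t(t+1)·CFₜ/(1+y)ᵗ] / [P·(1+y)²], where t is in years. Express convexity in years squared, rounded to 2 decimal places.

With y = 0.1075:
  t   CF        PV=CF/(1+0.1075)^t    t·PV        t(t+1)·PV
  1        62.50        56.4334        56.4334         112.8668
  2        62.50        50.9557       101.9113         305.7340
  3        62.50        46.0096       138.0289         552.1157
  4        62.50        41.5437       166.1748         830.8738
  5        40.00        24.0072       120.0359         720.2157
  6        40.00        21.6769       130.0615         910.4307
  7        40.00        19.5728       137.0099       1,096.0790
  8     1,040.00       459.4978     3,675.9826      33,083.8434
  Σ                    719.6972     4,525.6384      37,612.1591
P = 719.6972.
Convexity = Σ t(t+1)·PV / [P·(1+y)²] = 37,612.1591 / (719.6972 × 1.226556) = 42.60798.

42.61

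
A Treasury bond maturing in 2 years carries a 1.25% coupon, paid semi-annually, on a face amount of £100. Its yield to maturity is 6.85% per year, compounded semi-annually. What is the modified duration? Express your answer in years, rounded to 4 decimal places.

1.9147 years

Periodic yield y = 0.03425. First find Macaulay duration:
  t   CF        PV=CF/(1+0.03425)^t    t·PV
  1        0.625         0.6043         0.6043
  2        0.625         0.5843         1.1686
  3        0.625         0.5649         1.6948
  4      100.625        87.9435       351.7740
  Σ                     89.6970       355.2417
P = 89.6970; Macaulay duration = 355.2417 / 89.6970 = 3.96046 half-year periods = 1.98023 years.
Modified duration = D_Mac / (1 + y) = 1.98023 / 1.03425 = 1.91465 years.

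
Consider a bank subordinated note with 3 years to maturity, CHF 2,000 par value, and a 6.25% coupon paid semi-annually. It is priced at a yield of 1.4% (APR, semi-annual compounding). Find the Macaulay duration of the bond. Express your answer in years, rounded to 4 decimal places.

Periodic yield y = 0.007. Discount each cash flow and weight by its period:
  t   CF        PV=CF/(1+0.007)^t    t·PV
  1        62.50        62.0655        62.0655
  2        62.50        61.6341       123.2682
  3        62.50        61.2057       183.6170
  4        62.50        60.7802       243.1208
  5        62.50        60.3577       301.7885
  6     2,062.50     1,977.9583    11,867.7499
  Σ                  2,284.0015    12,781.6099
Price P = Σ PV = 2,284.0015.
Macaulay duration = Σ(t·PV) / P = 12,781.6099 / 2,284.0015 = 5.59615 half-year periods.
In years: 5.59615 / 2 = 2.79807 years.

2.7981 years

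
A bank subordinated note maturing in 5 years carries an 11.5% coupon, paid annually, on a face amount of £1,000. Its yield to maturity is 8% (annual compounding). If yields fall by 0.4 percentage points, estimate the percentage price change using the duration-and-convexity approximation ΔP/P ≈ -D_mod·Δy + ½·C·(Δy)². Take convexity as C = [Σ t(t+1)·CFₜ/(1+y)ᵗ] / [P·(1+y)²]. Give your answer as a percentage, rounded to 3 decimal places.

+1.546%

With y = 0.08:
  t   CF        PV=CF/(1+0.08)^t    t·PV        t(t+1)·PV
  1       115.00       106.4815       106.4815         212.9630
  2       115.00        98.5940       197.1879         591.5638
  3       115.00        91.2907       273.8721       1,095.4885
  4       115.00        84.5284       338.1137       1,690.5687
  5     1,115.00       758.8503     3,794.2513      22,765.5079
  Σ                  1,139.7449     4,709.9066      26,356.0918
P = 1,139.7449; D_Mac = 4.13242 yrs; D_mod = 3.82632 yrs; C = 19.82558.
Duration effect: -3.82632 × (-0.004) = +0.015305
Convexity effect: 0.5 × 19.82558 × (-0.004)² = +0.0001586
ΔP/P ≈ +0.015305 + 0.0001586 = +0.015464 = +1.5464%.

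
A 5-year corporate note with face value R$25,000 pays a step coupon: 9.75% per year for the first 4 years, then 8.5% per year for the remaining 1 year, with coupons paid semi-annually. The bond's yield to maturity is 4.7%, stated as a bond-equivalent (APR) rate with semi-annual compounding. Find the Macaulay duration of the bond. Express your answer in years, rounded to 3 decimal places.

Periodic yield y = 0.0235. Discount each cash flow and weight by its period:
  t   CF        PV=CF/(1+0.0235)^t    t·PV
  1     1,218.75     1,190.7670     1,190.7670
  2     1,218.75     1,163.4265     2,326.8529
  3     1,218.75     1,136.7137     3,410.1410
  4     1,218.75     1,110.6142     4,442.4570
  5     1,218.75     1,085.1141     5,425.5703
  6     1,218.75     1,060.1994     6,361.1963
  7     1,218.75     1,035.8567     7,250.9972
  8     1,218.75     1,012.0730     8,096.5843
  9     1,062.50       862.0616     7,758.5547
  10   26,062.50    20,660.3466   206,603.4657
  Σ                 30,317.1728   252,866.5864
Price P = Σ PV = 30,317.1728.
Macaulay duration = Σ(t·PV) / P = 252,866.5864 / 30,317.1728 = 8.34070 half-year periods.
In years: 8.34070 / 2 = 4.17035 years.

4.170 years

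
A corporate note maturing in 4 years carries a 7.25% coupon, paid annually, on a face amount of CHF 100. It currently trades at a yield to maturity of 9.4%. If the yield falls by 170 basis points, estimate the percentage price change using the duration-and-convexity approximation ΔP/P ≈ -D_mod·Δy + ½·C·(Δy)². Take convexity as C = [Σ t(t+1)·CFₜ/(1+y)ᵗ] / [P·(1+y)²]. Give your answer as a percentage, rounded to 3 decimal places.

+5.798%

With y = 0.094:
  t   CF        PV=CF/(1+0.094)^t    t·PV        t(t+1)·PV
  1         7.25         6.6271         6.6271          13.2541
  2         7.25         6.0576        12.1153          36.3458
  3         7.25         5.5371        16.6114          66.4458
  4       107.25        74.8735       299.4939       1,497.4696
  Σ                     93.0953       334.8477       1,613.5153
P = 93.0953; D_Mac = 3.59683 yrs; D_mod = 3.28778 yrs; C = 14.48140.
Duration effect: -3.28778 × (-0.017) = +0.055892
Convexity effect: 0.5 × 14.48140 × (-0.017)² = +0.0020926
ΔP/P ≈ +0.055892 + 0.0020926 = +0.057985 = +5.7985%.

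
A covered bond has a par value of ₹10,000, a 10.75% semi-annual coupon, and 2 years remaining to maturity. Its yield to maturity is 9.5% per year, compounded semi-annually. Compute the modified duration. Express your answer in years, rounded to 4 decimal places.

1.7699 years

Periodic yield y = 0.0475. First find Macaulay duration:
  t   CF        PV=CF/(1+0.0475)^t    t·PV
  1       537.50       513.1265       513.1265
  2       537.50       489.8582       979.7165
  3       537.50       467.6451     1,402.9353
  4    10,537.50     8,752.2852    35,009.1408
  Σ                 10,222.9150    37,904.9190
P = 10,222.9150; Macaulay duration = 37,904.9190 / 10,222.9150 = 3.70784 half-year periods = 1.85392 years.
Modified duration = D_Mac / (1 + y) = 1.85392 / 1.0475 = 1.76985 years.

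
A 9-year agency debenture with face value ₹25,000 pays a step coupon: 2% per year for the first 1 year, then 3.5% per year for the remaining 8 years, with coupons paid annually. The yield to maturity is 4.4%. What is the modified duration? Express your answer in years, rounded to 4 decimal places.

Periodic yield y = 0.044. First find Macaulay duration:
  t   CF        PV=CF/(1+0.044)^t    t·PV
  1       500.00       478.9272       478.9272
  2       875.00       802.7994     1,605.5989
  3       875.00       768.9650     2,306.8949
  4       875.00       736.5565     2,946.2259
  5       875.00       705.5139     3,527.5694
  6       875.00       675.7796     4,054.6774
  7       875.00       647.2984     4,531.0891
  8       875.00       620.0177     4,960.1413
  9    25,875.00    17,562.0767   158,058.6906
  Σ                 22,997.9344   182,469.8148
P = 22,997.9344; Macaulay duration = 182,469.8148 / 22,997.9344 = 7.93418 years.
Modified duration = D_Mac / (1 + y) = 7.93418 / 1.044 = 7.59979 years.

7.5998 years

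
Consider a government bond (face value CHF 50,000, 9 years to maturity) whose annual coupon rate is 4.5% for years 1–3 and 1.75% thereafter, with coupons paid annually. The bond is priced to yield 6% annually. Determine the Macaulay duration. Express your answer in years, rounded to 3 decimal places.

7.675 years

Periodic yield y = 0.06. Discount each cash flow and weight by its year:
  t   CF        PV=CF/(1+0.06)^t    t·PV
  1     2,250.00     2,122.6415     2,122.6415
  2     2,250.00     2,002.4920     4,004.9840
  3     2,250.00     1,889.1434     5,667.4302
  4       875.00       693.0820     2,772.3278
  5       875.00       653.8509     3,269.2545
  6       875.00       616.8405     3,701.0428
  7       875.00       581.9250     4,073.4748
  8       875.00       548.9858     4,391.8866
  9    50,875.00    30,112.8343   271,015.5090
  Σ                 39,221.7953   301,018.5512
Price P = Σ PV = 39,221.7953.
Macaulay duration = Σ(t·PV) / P = 301,018.5512 / 39,221.7953 = 7.67478 years.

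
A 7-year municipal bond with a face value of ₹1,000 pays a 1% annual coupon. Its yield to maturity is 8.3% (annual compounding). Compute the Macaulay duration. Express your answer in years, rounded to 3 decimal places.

6.726 years

Periodic yield y = 0.083. Discount each cash flow and weight by its year:
  t   CF        PV=CF/(1+0.083)^t    t·PV
  1        10.00         9.2336         9.2336
  2        10.00         8.5260        17.0519
  3        10.00         7.8725        23.6176
  4        10.00         7.2692        29.0768
  5        10.00         6.7121        33.5604
  6        10.00         6.1977        37.1861
  7     1,010.00       577.9925     4,045.9473
  Σ                    623.8035     4,195.6737
Price P = Σ PV = 623.8035.
Macaulay duration = Σ(t·PV) / P = 4,195.6737 / 623.8035 = 6.72595 years.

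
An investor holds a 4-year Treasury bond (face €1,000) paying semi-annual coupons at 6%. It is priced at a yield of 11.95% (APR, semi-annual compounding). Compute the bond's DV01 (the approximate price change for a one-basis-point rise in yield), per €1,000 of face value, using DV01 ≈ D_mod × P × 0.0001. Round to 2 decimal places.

Periodic yield y = 0.05975.
  t   CF        PV=CF/(1+0.05975)^t    t·PV
  1        30.00        28.3086        28.3086
  2        30.00        26.7125        53.4250
  3        30.00        25.2064        75.6192
  4        30.00        23.7852        95.1410
  5        30.00        22.4442       112.2210
  6        30.00        21.1788       127.0726
  7        30.00        19.9847       139.8928
  8     1,030.00       647.4553     5,179.6428
  Σ                    815.0757     5,811.3229
P = 815.0757; D_Mac = 7.12980 half-year periods = 3.56490 yrs; D_mod = 3.36390 yrs.
DV01 ≈ 3.36390 × 815.0757 × 0.0001 = 0.274184.

€0.27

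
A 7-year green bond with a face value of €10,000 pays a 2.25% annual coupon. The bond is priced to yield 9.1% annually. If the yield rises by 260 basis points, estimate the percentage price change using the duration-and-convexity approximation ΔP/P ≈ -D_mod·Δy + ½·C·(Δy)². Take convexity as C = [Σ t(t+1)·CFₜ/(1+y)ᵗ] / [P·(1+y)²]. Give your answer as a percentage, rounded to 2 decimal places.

-13.89%

With y = 0.091:
  t   CF        PV=CF/(1+0.091)^t    t·PV        t(t+1)·PV
  1       225.00       206.2328       206.2328         412.4656
  2       225.00       189.0310       378.0620       1,134.1860
  3       225.00       173.2640       519.7919       2,079.1677
  4       225.00       158.8121       635.2483       3,176.2415
  5       225.00       145.5656       727.8280       4,366.9681
  6       225.00       133.4240       800.5441       5,603.8087
  7    10,225.00     5,557.6355    38,903.4487     311,227.5899
  Σ                  6,563.9650    42,171.1559     328,000.4274
P = 6,563.9650; D_Mac = 6.42465 yrs; D_mod = 5.88877 yrs; C = 41.98157.
Duration effect: -5.88877 × (+0.026) = -0.153108
Convexity effect: 0.5 × 41.98157 × (0.026)² = +0.0141898
ΔP/P ≈ -0.153108 + 0.0141898 = -0.138918 = -13.8918%.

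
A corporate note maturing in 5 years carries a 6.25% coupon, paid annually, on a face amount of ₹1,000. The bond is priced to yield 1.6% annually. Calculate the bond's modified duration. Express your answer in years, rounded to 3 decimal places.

Periodic yield y = 0.016. First find Macaulay duration:
  t   CF        PV=CF/(1+0.016)^t    t·PV
  1        62.50        61.5157        61.5157
  2        62.50        60.5470       121.0940
  3        62.50        59.5935       178.7805
  4        62.50        58.6550       234.6201
  5     1,062.50       981.4324     4,907.1621
  Σ                  1,221.7437     5,503.1724
P = 1,221.7437; Macaulay duration = 5,503.1724 / 1,221.7437 = 4.50436 years.
Modified duration = D_Mac / (1 + y) = 4.50436 / 1.016 = 4.43342 years.

4.433 years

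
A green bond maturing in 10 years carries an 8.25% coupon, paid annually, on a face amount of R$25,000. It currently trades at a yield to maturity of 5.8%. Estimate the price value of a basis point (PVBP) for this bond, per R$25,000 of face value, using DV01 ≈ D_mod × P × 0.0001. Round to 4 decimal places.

Periodic yield y = 0.058.
  t   CF        PV=CF/(1+0.058)^t    t·PV
  1     2,062.50     1,949.4329     1,949.4329
  2     2,062.50     1,842.5642     3,685.1283
  3     2,062.50     1,741.5540     5,224.6621
  4     2,062.50     1,646.0813     6,584.3253
  5     2,062.50     1,555.8425     7,779.2123
  6     2,062.50     1,470.5505     8,823.3032
  7     2,062.50     1,389.9343     9,729.5403
  8     2,062.50     1,313.7376    10,509.9005
  9     2,062.50     1,241.7179    11,175.4613
  10   27,062.50    15,399.6637   153,996.6370
  Σ                 29,551.0789   219,457.6031
P = 29,551.0789; D_Mac = 7.42638 yrs; D_mod = 7.01926 yrs.
DV01 ≈ 7.01926 × 29,551.0789 × 0.0001 = 20.742685.

R$20.7427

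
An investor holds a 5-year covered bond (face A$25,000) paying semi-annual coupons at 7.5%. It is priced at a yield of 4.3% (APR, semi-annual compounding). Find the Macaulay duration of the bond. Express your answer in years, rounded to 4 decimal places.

4.3162 years

Periodic yield y = 0.0215. Discount each cash flow and weight by its period:
  t   CF        PV=CF/(1+0.0215)^t    t·PV
  1       937.50       917.7680       917.7680
  2       937.50       898.4513     1,796.9026
  3       937.50       879.5412     2,638.6235
  4       937.50       861.0290     3,444.1161
  5       937.50       842.9065     4,214.5327
  6       937.50       825.1655     4,950.9929
  7       937.50       807.7978     5,654.5848
  8       937.50       790.7957     6,326.3657
  9       937.50       774.1515     6,967.3631
  10   25,937.50    20,967.3915   209,673.9150
  Σ                 28,564.9980   246,585.1643
Price P = Σ PV = 28,564.9980.
Macaulay duration = Σ(t·PV) / P = 246,585.1643 / 28,564.9980 = 8.63242 half-year periods.
In years: 8.63242 / 2 = 4.31621 years.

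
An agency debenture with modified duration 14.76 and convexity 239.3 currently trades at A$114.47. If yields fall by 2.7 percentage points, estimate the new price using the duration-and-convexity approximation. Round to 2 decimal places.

A$170.07

Duration effect: -D_mod·Δy = -14.76 × (-0.027) = +0.398520
Convexity effect: ½·C·(Δy)² = 0.5 × 239.3 × (-0.027)² = +0.08722485
ΔP/P ≈ +0.398520 + 0.08722485 = +0.48574485
New price ≈ 114.47 × (1 + 0.48574485) = 170.0732129795.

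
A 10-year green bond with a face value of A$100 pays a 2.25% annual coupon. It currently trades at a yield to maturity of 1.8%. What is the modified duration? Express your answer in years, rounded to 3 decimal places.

Periodic yield y = 0.018. First find Macaulay duration:
  t   CF        PV=CF/(1+0.018)^t    t·PV
  1         2.25         2.2102         2.2102
  2         2.25         2.1711         4.3423
  3         2.25         2.1327         6.3982
  4         2.25         2.0950         8.3801
  5         2.25         2.0580        10.2900
  6         2.25         2.0216        12.1296
  7         2.25         1.9859        13.9010
  8         2.25         1.9507        15.6060
  9         2.25         1.9163        17.2463
  10      102.25        85.5432       855.4321
  Σ                    104.0848       945.9358
P = 104.0848; Macaulay duration = 945.9358 / 104.0848 = 9.08813 years.
Modified duration = D_Mac / (1 + y) = 9.08813 / 1.018 = 8.92743 years.

8.927 years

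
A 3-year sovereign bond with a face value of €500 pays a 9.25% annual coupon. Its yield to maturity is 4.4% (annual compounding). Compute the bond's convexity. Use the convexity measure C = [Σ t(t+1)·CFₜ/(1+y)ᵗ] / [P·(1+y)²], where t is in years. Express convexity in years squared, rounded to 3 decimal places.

With y = 0.044:
  t   CF        PV=CF/(1+0.044)^t    t·PV        t(t+1)·PV
  1        46.25        44.3008        44.3008          88.6015
  2        46.25        42.4337        84.8674         254.6021
  3       546.25       480.0538     1,440.1615       5,760.6462
  Σ                    566.7883     1,569.3297       6,103.8498
P = 566.7883.
Convexity = Σ t(t+1)·PV / [P·(1+y)²] = 6,103.8498 / (566.7883 × 1.089936) = 9.88057.

9.881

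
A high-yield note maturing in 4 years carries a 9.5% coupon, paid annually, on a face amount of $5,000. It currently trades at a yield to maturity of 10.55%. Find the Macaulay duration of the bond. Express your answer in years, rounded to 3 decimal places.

Periodic yield y = 0.1055. Discount each cash flow and weight by its year:
  t   CF        PV=CF/(1+0.1055)^t    t·PV
  1       475.00       429.6698       429.6698
  2       475.00       388.6656       777.3312
  3       475.00       351.5745     1,054.7235
  4     5,475.00     3,665.6343    14,662.5372
  Σ                  4,835.5442    16,924.2618
Price P = Σ PV = 4,835.5442.
Macaulay duration = Σ(t·PV) / P = 16,924.2618 / 4,835.5442 = 3.49997 years.

3.500 years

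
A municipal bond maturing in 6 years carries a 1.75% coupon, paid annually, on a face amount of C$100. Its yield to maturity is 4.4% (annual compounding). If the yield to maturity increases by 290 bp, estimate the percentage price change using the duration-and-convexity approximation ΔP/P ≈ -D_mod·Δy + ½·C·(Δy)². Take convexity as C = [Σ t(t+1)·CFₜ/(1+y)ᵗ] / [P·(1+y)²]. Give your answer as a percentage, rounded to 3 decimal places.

With y = 0.044:
  t   CF        PV=CF/(1+0.044)^t    t·PV        t(t+1)·PV
  1         1.75         1.6762         1.6762           3.3525
  2         1.75         1.6056         3.2112           9.6336
  3         1.75         1.5379         4.6138          18.4552
  4         1.75         1.4731         5.8925          29.4623
  5         1.75         1.4110         7.0551          42.3308
  6       101.75        78.5835       471.5011       3,300.5074
  Σ                     86.2874       493.9499       3,403.7418
P = 86.2874; D_Mac = 5.72447 yrs; D_mod = 5.48321 yrs; C = 36.19163.
Duration effect: -5.48321 × (+0.029) = -0.159013
Convexity effect: 0.5 × 36.19163 × (0.029)² = +0.0152186
ΔP/P ≈ -0.159013 + 0.0152186 = -0.143795 = -14.3795%.

-14.379%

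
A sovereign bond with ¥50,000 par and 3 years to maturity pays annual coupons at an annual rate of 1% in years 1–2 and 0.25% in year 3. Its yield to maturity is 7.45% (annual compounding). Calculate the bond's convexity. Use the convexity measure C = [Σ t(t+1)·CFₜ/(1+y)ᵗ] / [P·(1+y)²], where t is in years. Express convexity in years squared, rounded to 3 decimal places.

10.242

With y = 0.0745:
  t   CF        PV=CF/(1+0.0745)^t    t·PV        t(t+1)·PV
  1       500.00       465.3327       465.3327         930.6654
  2       500.00       433.0691       866.1381       2,598.4144
  3    50,125.00    40,405.0014   121,215.0042     484,860.0168
  Σ                 41,303.4032   122,546.4750     488,389.0966
P = 41,303.4032.
Convexity = Σ t(t+1)·PV / [P·(1+y)²] = 488,389.0966 / (41,303.4032 × 1.154550) = 10.24159.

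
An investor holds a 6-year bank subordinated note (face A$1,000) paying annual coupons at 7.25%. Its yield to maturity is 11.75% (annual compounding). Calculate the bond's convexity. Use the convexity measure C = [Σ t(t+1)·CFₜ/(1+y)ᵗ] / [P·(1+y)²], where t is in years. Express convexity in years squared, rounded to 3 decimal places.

With y = 0.1175:
  t   CF        PV=CF/(1+0.1175)^t    t·PV        t(t+1)·PV
  1        72.50        64.8770        64.8770         129.7539
  2        72.50        58.0554       116.1109         348.3327
  3        72.50        51.9512       155.8535         623.4142
  4        72.50        46.4888       185.9550         929.7750
  5        72.50        41.6007       208.0034       1,248.0202
  6     1,072.50       550.6962     3,304.1774      23,129.2420
  Σ                    813.6692     4,034.9772      26,408.5379
P = 813.6692.
Convexity = Σ t(t+1)·PV / [P·(1+y)²] = 26,408.5379 / (813.6692 × 1.248806) = 25.98971.

25.990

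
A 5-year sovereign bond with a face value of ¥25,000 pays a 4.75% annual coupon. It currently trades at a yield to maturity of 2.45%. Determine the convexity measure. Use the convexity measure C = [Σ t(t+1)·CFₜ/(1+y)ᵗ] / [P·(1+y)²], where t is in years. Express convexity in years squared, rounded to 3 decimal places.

25.475

With y = 0.0245:
  t   CF        PV=CF/(1+0.0245)^t    t·PV        t(t+1)·PV
  1     1,187.50     1,159.1020     1,159.1020       2,318.2040
  2     1,187.50     1,131.3831     2,262.7662       6,788.2987
  3     1,187.50     1,104.3271     3,312.9813      13,251.9252
  4     1,187.50     1,077.9181     4,311.6724      21,558.3621
  5    26,187.50    23,202.4704   116,012.3518     696,074.1109
  Σ                 27,675.2007   127,058.8738     739,990.9010
P = 27,675.2007.
Convexity = Σ t(t+1)·PV / [P·(1+y)²] = 739,990.9010 / (27,675.2007 × 1.049600) = 25.47485.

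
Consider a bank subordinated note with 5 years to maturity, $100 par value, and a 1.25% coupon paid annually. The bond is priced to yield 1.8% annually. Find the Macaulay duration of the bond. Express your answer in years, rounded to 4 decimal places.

4.8761 years

Periodic yield y = 0.018. Discount each cash flow and weight by its year:
  t   CF        PV=CF/(1+0.018)^t    t·PV
  1         1.25         1.2279         1.2279
  2         1.25         1.2062         2.4124
  3         1.25         1.1849         3.5546
  4         1.25         1.1639         4.6556
  5       101.25        92.6096       463.0481
  Σ                     97.3925       474.8986
Price P = Σ PV = 97.3925.
Macaulay duration = Σ(t·PV) / P = 474.8986 / 97.3925 = 4.87613 years.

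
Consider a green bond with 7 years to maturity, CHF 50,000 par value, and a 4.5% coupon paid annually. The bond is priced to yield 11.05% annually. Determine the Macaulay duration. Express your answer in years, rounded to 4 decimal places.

Periodic yield y = 0.1105. Discount each cash flow and weight by its year:
  t   CF        PV=CF/(1+0.1105)^t    t·PV
  1     2,250.00     2,026.1144     2,026.1144
  2     2,250.00     1,824.5064     3,649.0128
  3     2,250.00     1,642.9594     4,928.8782
  4     2,250.00     1,479.4772     5,917.9087
  5     2,250.00     1,332.2622     6,661.3110
  6     2,250.00     1,199.6958     7,198.1748
  7    52,250.00    25,087.4404   175,612.0831
  Σ                 34,592.4558   205,993.4830
Price P = Σ PV = 34,592.4558.
Macaulay duration = Σ(t·PV) / P = 205,993.4830 / 34,592.4558 = 5.95487 years.

5.9549 years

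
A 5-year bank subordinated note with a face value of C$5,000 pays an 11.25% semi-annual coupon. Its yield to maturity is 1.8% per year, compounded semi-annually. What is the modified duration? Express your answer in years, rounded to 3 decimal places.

4.118 years

Periodic yield y = 0.009. First find Macaulay duration:
  t   CF        PV=CF/(1+0.009)^t    t·PV
  1       281.25       278.7413       278.7413
  2       281.25       276.2550       552.5101
  3       281.25       273.7909       821.3727
  4       281.25       271.3488     1,085.3951
  5       281.25       268.9284     1,344.6421
  6       281.25       266.5297     1,599.1779
  7       281.25       264.1523     1,849.0660
  8       281.25       261.7961     2,094.3689
  9       281.25       259.4610     2,335.1487
  10    5,281.25     4,828.6426    48,286.4263
  Σ                  7,249.6461    60,246.8491
P = 7,249.6461; Macaulay duration = 60,246.8491 / 7,249.6461 = 8.31032 half-year periods = 4.15516 years.
Modified duration = D_Mac / (1 + y) = 4.15516 / 1.009 = 4.11810 years.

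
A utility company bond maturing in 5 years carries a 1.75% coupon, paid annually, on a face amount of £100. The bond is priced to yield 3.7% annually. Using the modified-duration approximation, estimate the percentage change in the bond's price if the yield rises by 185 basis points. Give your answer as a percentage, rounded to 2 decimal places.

Periodic yield y = 0.037. Modified duration first:
  t   CF        PV=CF/(1+0.037)^t    t·PV
  1         1.75         1.6876         1.6876
  2         1.75         1.6273         3.2547
  3         1.75         1.5693         4.7079
  4         1.75         1.5133         6.0532
  5       101.75        84.8478       424.2390
  Σ                     91.2453       439.9423
P = 91.2453; D_Mac = 4.82153 yrs; D_mod = 4.82153/(1+0.037) = 4.64950 yrs.
ΔP/P ≈ -D_mod · Δy = -4.64950 × (+0.0185) = -0.086016 = -8.6016%.

-8.60%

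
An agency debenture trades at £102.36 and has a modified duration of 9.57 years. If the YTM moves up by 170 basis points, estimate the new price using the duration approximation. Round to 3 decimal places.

Duration approximation: ΔP/P ≈ -D_mod · Δy = -9.57 × (+0.017) = -0.162690.
New price ≈ 102.36 × (1 - 0.162690) = 85.7070516.

£85.707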